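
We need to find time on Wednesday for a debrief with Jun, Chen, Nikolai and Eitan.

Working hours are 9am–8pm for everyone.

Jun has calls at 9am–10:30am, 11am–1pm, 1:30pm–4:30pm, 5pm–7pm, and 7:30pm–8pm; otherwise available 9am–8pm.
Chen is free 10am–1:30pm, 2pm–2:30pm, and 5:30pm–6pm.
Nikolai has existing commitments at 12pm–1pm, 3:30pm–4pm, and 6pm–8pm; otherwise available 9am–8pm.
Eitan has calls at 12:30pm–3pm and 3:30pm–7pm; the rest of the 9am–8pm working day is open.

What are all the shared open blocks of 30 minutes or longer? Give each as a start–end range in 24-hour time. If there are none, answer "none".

Jun free within 09:00–20:00: 10:30–11:00, 13:00–13:30, 16:30–17:00, 19:00–19:30.
Nikolai free within 09:00–20:00: 09:00–12:00, 13:00–15:30, 16:00–18:00.
Eitan free within 09:00–20:00: 09:00–12:30, 15:00–15:30, 19:00–20:00.
Jun ∩ Chen: 10:30–11:00, 13:00–13:30.
Jun ∩ Chen ∩ Nikolai: 10:30–11:00, 13:00–13:30.
Jun ∩ Chen ∩ Nikolai ∩ Eitan: 10:30–11:00.
Windows ≥ 30 min: 10:30–11:00.

10:30–11:00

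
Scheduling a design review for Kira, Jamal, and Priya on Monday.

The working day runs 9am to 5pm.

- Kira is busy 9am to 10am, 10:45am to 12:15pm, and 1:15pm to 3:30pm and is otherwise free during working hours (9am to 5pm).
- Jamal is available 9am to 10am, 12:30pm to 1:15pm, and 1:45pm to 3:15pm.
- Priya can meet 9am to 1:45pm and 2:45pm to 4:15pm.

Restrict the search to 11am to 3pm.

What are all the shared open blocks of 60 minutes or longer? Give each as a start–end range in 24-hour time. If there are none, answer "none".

Kira free within 09:00–17:00: 10:00–10:45, 12:15–13:15, 15:30–17:00.
Kira ∩ Jamal: 12:30–13:15.
Kira ∩ Jamal ∩ Priya: 12:30–13:15.
Restricted to 11:00–15:00: 12:30–13:15.
Windows ≥ 60 min: (none).

none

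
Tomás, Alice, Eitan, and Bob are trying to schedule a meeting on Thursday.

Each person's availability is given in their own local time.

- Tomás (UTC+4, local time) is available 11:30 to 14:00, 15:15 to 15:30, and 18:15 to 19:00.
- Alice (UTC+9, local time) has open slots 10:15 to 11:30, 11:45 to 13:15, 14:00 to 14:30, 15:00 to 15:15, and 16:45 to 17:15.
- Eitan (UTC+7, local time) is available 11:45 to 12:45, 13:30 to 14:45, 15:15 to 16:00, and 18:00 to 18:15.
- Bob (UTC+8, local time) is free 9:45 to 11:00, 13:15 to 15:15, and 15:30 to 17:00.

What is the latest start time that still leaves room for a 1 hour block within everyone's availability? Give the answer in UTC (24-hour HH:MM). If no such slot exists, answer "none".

none

Tomás → UTC: 07:30–10:00, 11:15–11:30, 14:15–15:00.
Alice → UTC: 01:15–02:30, 02:45–04:15, 05:00–05:30, 06:00–06:15, 07:45–08:15.
Eitan → UTC: 04:45–05:45, 06:30–07:45, 08:15–09:00, 11:00–11:15.
Bob → UTC: 01:45–03:00, 05:15–07:15, 07:30–09:00.
Tomás ∩ Alice: 07:45–08:15.
Tomás ∩ Alice ∩ Eitan: (none).
Tomás ∩ Alice ∩ Eitan ∩ Bob: (none).
Windows ≥ 60 min: (none).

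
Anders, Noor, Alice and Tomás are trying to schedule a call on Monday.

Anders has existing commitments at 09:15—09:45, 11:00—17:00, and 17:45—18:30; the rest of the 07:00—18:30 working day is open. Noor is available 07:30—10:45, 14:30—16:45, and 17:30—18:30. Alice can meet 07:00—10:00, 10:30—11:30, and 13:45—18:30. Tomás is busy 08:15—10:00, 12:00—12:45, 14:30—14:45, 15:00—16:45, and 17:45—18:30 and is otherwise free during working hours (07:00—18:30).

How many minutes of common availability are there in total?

75 minutes

Anders free within 07:00–18:30: 07:00–09:15, 09:45–11:00, 17:00–17:45.
Tomás free within 07:00–18:30: 07:00–08:15, 10:00–12:00, 12:45–14:30, 14:45–15:00, 16:45–17:45.
Anders ∩ Noor: 07:30–09:15, 09:45–10:45, 17:30–17:45.
Anders ∩ Noor ∩ Alice: 07:30–09:15, 09:45–10:00, 10:30–10:45, 17:30–17:45.
Anders ∩ Noor ∩ Alice ∩ Tomás: 07:30–08:15, 10:30–10:45, 17:30–17:45.
Total common minutes: 45 + 15 + 15 = 75.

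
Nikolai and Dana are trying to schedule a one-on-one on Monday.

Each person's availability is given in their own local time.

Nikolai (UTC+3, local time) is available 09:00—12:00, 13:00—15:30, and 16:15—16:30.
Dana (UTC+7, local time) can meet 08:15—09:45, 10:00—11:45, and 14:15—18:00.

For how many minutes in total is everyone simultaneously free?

Nikolai → UTC: 06:00–09:00, 10:00–12:30, 13:15–13:30.
Dana → UTC: 01:15–02:45, 03:00–04:45, 07:15–11:00.
Nikolai ∩ Dana: 07:15–09:00, 10:00–11:00.
Total common minutes: 105 + 60 = 165.

165 minutes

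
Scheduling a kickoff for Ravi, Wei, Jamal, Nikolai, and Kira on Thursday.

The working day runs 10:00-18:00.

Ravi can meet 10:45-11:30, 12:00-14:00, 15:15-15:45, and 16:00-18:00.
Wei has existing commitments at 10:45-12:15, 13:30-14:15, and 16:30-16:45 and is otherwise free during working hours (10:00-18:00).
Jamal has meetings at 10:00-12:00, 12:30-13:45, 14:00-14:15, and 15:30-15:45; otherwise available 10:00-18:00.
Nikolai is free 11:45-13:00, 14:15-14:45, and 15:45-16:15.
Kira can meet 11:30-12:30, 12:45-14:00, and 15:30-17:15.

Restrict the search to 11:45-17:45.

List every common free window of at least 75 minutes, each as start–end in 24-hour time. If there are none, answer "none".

Wei free within 10:00–18:00: 10:00–10:45, 12:15–13:30, 14:15–16:30, 16:45–18:00.
Jamal free within 10:00–18:00: 12:00–12:30, 13:45–14:00, 14:15–15:30, 15:45–18:00.
Ravi ∩ Wei: 12:15–13:30, 15:15–15:45, 16:00–16:30, 16:45–18:00.
Ravi ∩ Wei ∩ Jamal: 12:15–12:30, 15:15–15:30, 16:00–16:30, 16:45–18:00.
Ravi ∩ Wei ∩ Jamal ∩ Nikolai: 12:15–12:30, 16:00–16:15.
Ravi ∩ Wei ∩ Jamal ∩ Nikolai ∩ Kira: 12:15–12:30, 16:00–16:15.
Restricted to 11:45–17:45: 12:15–12:30, 16:00–16:15.
Windows ≥ 75 min: (none).

none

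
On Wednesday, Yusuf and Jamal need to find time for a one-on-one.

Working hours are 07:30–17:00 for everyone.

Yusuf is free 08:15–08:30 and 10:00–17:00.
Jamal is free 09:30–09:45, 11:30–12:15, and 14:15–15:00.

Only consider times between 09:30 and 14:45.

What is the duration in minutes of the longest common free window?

Yusuf ∩ Jamal: 11:30–12:15, 14:15–15:00.
Restricted to 09:30–14:45: 11:30–12:15, 14:15–14:45.
Common window lengths: 45, 30 min; longest is 45.

45 minutes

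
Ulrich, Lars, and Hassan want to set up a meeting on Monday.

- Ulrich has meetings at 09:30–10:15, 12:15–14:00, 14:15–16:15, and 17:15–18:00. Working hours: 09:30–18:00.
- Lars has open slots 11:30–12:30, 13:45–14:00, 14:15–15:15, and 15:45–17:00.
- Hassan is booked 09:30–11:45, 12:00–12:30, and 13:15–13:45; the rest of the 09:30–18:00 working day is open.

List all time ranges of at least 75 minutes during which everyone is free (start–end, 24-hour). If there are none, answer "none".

Ulrich free within 09:30–18:00: 10:15–12:15, 14:00–14:15, 16:15–17:15.
Hassan free within 09:30–18:00: 11:45–12:00, 12:30–13:15, 13:45–18:00.
Ulrich ∩ Lars: 11:30–12:15, 16:15–17:00.
Ulrich ∩ Lars ∩ Hassan: 11:45–12:00, 16:15–17:00.
Windows ≥ 75 min: (none).

none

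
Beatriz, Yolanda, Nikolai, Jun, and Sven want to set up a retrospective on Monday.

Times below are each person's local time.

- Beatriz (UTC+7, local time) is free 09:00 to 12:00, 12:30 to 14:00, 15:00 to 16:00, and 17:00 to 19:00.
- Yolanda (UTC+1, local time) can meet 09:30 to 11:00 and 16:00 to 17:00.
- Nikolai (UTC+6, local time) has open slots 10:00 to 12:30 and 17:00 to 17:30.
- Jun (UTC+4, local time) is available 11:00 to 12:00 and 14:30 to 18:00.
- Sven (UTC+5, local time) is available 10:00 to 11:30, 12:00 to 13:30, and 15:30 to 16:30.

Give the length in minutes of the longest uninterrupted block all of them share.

0 minutes

Beatriz → UTC: 02:00–05:00, 05:30–07:00, 08:00–09:00, 10:00–12:00.
Yolanda → UTC: 08:30–10:00, 15:00–16:00.
Nikolai → UTC: 04:00–06:30, 11:00–11:30.
Jun → UTC: 07:00–08:00, 10:30–14:00.
Sven → UTC: 05:00–06:30, 07:00–08:30, 10:30–11:30.
Beatriz ∩ Yolanda: 08:30–09:00.
Beatriz ∩ Yolanda ∩ Nikolai: (none).
Beatriz ∩ Yolanda ∩ Nikolai ∩ Jun: (none).
Beatriz ∩ Yolanda ∩ Nikolai ∩ Jun ∩ Sven: (none).
No common window.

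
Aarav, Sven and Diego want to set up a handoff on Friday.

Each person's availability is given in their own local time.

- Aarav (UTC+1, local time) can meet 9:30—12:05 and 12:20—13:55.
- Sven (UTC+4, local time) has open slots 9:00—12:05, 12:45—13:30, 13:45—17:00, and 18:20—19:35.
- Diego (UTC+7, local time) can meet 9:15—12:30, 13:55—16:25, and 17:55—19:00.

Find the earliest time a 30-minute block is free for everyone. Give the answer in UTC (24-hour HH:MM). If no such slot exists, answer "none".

Aarav → UTC: 08:30–11:05, 11:20–12:55.
Sven → UTC: 05:00–08:05, 08:45–09:30, 09:45–13:00, 14:20–15:35.
Diego → UTC: 02:15–05:30, 06:55–09:25, 10:55–12:00.
Aarav ∩ Sven: 08:45–09:30, 09:45–11:05, 11:20–12:55.
Aarav ∩ Sven ∩ Diego: 08:45–09:25, 10:55–11:05, 11:20–12:00.
Windows ≥ 30 min: 08:45–09:25, 11:20–12:00.
Earliest such window starts at 08:45.

08:45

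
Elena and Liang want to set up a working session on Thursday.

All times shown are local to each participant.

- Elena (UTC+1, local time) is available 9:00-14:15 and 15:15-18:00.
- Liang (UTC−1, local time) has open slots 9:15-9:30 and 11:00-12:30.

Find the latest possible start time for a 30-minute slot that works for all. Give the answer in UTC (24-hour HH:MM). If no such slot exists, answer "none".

12:45

Elena → UTC: 08:00–13:15, 14:15–17:00.
Liang → UTC: 10:15–10:30, 12:00–13:30.
Elena ∩ Liang: 10:15–10:30, 12:00–13:15.
Windows ≥ 30 min: 12:00–13:15.
Latest start in the last window 12:00–13:15 is 13:15 − 30 min = 12:45.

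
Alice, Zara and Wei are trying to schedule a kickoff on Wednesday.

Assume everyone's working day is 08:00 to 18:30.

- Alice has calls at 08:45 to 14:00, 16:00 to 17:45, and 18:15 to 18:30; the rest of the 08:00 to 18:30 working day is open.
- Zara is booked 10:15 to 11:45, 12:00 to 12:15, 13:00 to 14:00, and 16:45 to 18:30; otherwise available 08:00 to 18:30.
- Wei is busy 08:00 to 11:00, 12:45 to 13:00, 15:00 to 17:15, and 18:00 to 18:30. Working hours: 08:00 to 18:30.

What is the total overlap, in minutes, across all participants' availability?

60 minutes

Alice free within 08:00–18:30: 08:00–08:45, 14:00–16:00, 17:45–18:15.
Zara free within 08:00–18:30: 08:00–10:15, 11:45–12:00, 12:15–13:00, 14:00–16:45.
Wei free within 08:00–18:30: 11:00–12:45, 13:00–15:00, 17:15–18:00.
Alice ∩ Zara: 08:00–08:45, 14:00–16:00.
Alice ∩ Zara ∩ Wei: 14:00–15:00.
Total common minutes: 60.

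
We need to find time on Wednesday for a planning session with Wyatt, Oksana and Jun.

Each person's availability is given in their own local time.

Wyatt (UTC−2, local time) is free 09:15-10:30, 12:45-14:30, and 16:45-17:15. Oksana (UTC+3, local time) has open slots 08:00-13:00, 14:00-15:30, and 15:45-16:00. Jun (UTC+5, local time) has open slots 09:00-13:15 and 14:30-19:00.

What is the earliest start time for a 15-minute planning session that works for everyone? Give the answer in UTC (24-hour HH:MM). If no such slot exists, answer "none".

Wyatt → UTC: 11:15–12:30, 14:45–16:30, 18:45–19:15.
Oksana → UTC: 05:00–10:00, 11:00–12:30, 12:45–13:00.
Jun → UTC: 04:00–08:15, 09:30–14:00.
Wyatt ∩ Oksana: 11:15–12:30.
Wyatt ∩ Oksana ∩ Jun: 11:15–12:30.
Windows ≥ 15 min: 11:15–12:30.
Earliest such window starts at 11:15.

11:15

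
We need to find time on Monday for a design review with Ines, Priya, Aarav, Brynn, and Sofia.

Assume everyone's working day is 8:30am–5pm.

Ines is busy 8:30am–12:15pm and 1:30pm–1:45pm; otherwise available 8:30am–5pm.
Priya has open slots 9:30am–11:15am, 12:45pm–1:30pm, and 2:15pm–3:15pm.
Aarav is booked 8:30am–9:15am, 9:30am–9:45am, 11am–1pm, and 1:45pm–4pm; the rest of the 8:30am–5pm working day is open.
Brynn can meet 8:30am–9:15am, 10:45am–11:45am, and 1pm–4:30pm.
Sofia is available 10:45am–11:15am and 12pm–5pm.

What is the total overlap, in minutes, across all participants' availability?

30 minutes

Ines free within 08:30–17:00: 12:15–13:30, 13:45–17:00.
Aarav free within 08:30–17:00: 09:15–09:30, 09:45–11:00, 13:00–13:45, 16:00–17:00.
Ines ∩ Priya: 12:45–13:30, 14:15–15:15.
Ines ∩ Priya ∩ Aarav: 13:00–13:30.
Ines ∩ Priya ∩ Aarav ∩ Brynn: 13:00–13:30.
Ines ∩ Priya ∩ Aarav ∩ Brynn ∩ Sofia: 13:00–13:30.
Total common minutes: 30.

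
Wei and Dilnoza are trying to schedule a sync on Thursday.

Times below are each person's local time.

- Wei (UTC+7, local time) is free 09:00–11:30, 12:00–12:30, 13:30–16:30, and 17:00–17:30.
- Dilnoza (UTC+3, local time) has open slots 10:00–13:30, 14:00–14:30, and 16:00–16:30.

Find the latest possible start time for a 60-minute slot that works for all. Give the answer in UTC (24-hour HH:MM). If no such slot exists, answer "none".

Wei → UTC: 02:00–04:30, 05:00–05:30, 06:30–09:30, 10:00–10:30.
Dilnoza → UTC: 07:00–10:30, 11:00–11:30, 13:00–13:30.
Wei ∩ Dilnoza: 07:00–09:30, 10:00–10:30.
Windows ≥ 60 min: 07:00–09:30.
Latest start in the last window 07:00–09:30 is 09:30 − 60 min = 08:30.

08:30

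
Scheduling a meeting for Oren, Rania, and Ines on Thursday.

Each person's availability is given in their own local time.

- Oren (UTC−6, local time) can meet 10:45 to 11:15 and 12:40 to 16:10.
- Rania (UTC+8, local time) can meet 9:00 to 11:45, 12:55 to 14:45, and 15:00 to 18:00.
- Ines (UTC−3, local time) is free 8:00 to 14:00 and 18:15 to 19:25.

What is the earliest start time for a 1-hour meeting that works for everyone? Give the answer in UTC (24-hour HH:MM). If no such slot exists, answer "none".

Oren → UTC: 16:45–17:15, 18:40–22:10.
Rania → UTC: 01:00–03:45, 04:55–06:45, 07:00–10:00.
Ines → UTC: 11:00–17:00, 21:15–22:25.
Oren ∩ Rania: (none).
Oren ∩ Rania ∩ Ines: (none).
Windows ≥ 60 min: (none).

none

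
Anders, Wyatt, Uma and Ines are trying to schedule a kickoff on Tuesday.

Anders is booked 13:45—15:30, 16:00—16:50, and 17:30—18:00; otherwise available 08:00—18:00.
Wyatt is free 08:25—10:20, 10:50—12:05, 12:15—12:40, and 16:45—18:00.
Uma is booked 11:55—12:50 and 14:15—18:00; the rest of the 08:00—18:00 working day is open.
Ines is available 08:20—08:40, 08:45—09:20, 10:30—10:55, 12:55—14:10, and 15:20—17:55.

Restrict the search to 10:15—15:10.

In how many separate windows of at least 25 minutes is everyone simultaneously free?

Anders free within 08:00–18:00: 08:00–13:45, 15:30–16:00, 16:50–17:30.
Uma free within 08:00–18:00: 08:00–11:55, 12:50–14:15.
Anders ∩ Wyatt: 08:25–10:20, 10:50–12:05, 12:15–12:40, 16:50–17:30.
Anders ∩ Wyatt ∩ Uma: 08:25–10:20, 10:50–11:55.
Anders ∩ Wyatt ∩ Uma ∩ Ines: 08:25–08:40, 08:45–09:20, 10:50–10:55.
Restricted to 10:15–15:10: 10:50–10:55.
Windows ≥ 25 min: (none).
That's 0 windows.

0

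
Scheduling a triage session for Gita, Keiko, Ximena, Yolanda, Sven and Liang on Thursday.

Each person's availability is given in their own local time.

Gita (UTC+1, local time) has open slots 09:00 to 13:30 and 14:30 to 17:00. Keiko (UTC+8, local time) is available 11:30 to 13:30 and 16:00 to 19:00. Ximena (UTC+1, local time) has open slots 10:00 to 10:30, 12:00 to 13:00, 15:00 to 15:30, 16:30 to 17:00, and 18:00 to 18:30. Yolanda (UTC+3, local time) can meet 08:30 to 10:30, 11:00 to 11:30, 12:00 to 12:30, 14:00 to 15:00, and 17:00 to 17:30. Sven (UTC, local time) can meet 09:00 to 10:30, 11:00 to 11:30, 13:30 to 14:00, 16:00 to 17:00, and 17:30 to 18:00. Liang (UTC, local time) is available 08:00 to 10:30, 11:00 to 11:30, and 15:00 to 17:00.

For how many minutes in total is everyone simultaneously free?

Gita → UTC: 08:00–12:30, 13:30–16:00.
Keiko → UTC: 03:30–05:30, 08:00–11:00.
Ximena → UTC: 09:00–09:30, 11:00–12:00, 14:00–14:30, 15:30–16:00, 17:00–17:30.
Yolanda → UTC: 05:30–07:30, 08:00–08:30, 09:00–09:30, 11:00–12:00, 14:00–14:30.
Sven → UTC: 09:00–10:30, 11:00–11:30, 13:30–14:00, 16:00–17:00, 17:30–18:00.
Liang → UTC: 08:00–10:30, 11:00–11:30, 15:00–17:00.
Gita ∩ Keiko: 08:00–11:00.
Gita ∩ Keiko ∩ Ximena: 09:00–09:30.
Gita ∩ Keiko ∩ Ximena ∩ Yolanda: 09:00–09:30.
Gita ∩ Keiko ∩ Ximena ∩ Yolanda ∩ Sven: 09:00–09:30.
Gita ∩ Keiko ∩ Ximena ∩ Yolanda ∩ Sven ∩ Liang: 09:00–09:30.
Total common minutes: 30.

30 minutes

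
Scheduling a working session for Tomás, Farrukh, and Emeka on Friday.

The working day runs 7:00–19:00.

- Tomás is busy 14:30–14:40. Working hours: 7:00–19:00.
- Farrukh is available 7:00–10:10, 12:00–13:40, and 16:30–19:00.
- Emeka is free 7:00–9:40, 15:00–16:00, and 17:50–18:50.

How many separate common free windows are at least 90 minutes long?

Tomás free within 07:00–19:00: 07:00–14:30, 14:40–19:00.
Tomás ∩ Farrukh: 07:00–10:10, 12:00–13:40, 16:30–19:00.
Tomás ∩ Farrukh ∩ Emeka: 07:00–09:40, 17:50–18:50.
Windows ≥ 90 min: 07:00–09:40.
That's 1 window.

1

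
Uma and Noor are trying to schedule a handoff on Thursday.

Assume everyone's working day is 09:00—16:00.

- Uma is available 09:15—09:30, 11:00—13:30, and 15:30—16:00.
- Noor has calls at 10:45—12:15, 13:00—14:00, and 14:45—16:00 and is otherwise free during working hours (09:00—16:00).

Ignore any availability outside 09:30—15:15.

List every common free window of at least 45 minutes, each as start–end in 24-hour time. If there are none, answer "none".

12:15–13:00

Noor free within 09:00–16:00: 09:00–10:45, 12:15–13:00, 14:00–14:45.
Uma ∩ Noor: 09:15–09:30, 12:15–13:00.
Restricted to 09:30–15:15: 12:15–13:00.
Windows ≥ 45 min: 12:15–13:00.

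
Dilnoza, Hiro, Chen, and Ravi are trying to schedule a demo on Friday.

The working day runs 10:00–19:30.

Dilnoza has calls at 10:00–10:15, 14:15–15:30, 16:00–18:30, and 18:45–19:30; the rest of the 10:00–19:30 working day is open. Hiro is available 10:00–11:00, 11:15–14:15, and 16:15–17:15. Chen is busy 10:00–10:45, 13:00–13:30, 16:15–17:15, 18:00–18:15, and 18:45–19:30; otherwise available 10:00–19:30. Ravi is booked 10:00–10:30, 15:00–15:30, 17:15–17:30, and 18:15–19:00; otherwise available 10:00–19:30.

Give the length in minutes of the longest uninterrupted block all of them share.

Dilnoza free within 10:00–19:30: 10:15–14:15, 15:30–16:00, 18:30–18:45.
Chen free within 10:00–19:30: 10:45–13:00, 13:30–16:15, 17:15–18:00, 18:15–18:45.
Ravi free within 10:00–19:30: 10:30–15:00, 15:30–17:15, 17:30–18:15, 19:00–19:30.
Dilnoza ∩ Hiro: 10:15–11:00, 11:15–14:15.
Dilnoza ∩ Hiro ∩ Chen: 10:45–11:00, 11:15–13:00, 13:30–14:15.
Dilnoza ∩ Hiro ∩ Chen ∩ Ravi: 10:45–11:00, 11:15–13:00, 13:30–14:15.
Common window lengths: 15, 105, 45 min; longest is 105.

105 minutes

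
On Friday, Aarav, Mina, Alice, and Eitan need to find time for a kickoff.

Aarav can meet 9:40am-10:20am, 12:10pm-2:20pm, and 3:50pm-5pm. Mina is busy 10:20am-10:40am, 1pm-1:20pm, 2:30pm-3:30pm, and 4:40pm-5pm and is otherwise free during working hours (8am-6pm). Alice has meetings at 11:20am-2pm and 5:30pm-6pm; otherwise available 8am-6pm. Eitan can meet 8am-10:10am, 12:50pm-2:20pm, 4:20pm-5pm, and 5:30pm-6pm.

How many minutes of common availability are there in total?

70 minutes

Mina free within 08:00–18:00: 08:00–10:20, 10:40–13:00, 13:20–14:30, 15:30–16:40, 17:00–18:00.
Alice free within 08:00–18:00: 08:00–11:20, 14:00–17:30.
Aarav ∩ Mina: 09:40–10:20, 12:10–13:00, 13:20–14:20, 15:50–16:40.
Aarav ∩ Mina ∩ Alice: 09:40–10:20, 14:00–14:20, 15:50–16:40.
Aarav ∩ Mina ∩ Alice ∩ Eitan: 09:40–10:10, 14:00–14:20, 16:20–16:40.
Total common minutes: 30 + 20 + 20 = 70.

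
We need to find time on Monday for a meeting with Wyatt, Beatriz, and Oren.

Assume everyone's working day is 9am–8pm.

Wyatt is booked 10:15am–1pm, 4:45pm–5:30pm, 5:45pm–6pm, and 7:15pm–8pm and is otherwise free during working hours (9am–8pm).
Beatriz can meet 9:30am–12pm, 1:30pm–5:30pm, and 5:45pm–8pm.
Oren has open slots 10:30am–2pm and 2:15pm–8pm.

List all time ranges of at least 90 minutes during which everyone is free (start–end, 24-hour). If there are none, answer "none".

14:15–16:45

Wyatt free within 09:00–20:00: 09:00–10:15, 13:00–16:45, 17:30–17:45, 18:00–19:15.
Wyatt ∩ Beatriz: 09:30–10:15, 13:30–16:45, 18:00–19:15.
Wyatt ∩ Beatriz ∩ Oren: 13:30–14:00, 14:15–16:45, 18:00–19:15.
Windows ≥ 90 min: 14:15–16:45.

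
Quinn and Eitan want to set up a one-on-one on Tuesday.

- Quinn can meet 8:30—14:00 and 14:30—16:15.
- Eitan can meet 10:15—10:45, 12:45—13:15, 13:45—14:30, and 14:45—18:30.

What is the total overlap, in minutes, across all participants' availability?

165 minutes

Quinn ∩ Eitan: 10:15–10:45, 12:45–13:15, 13:45–14:00, 14:45–16:15.
Total common minutes: 30 + 30 + 15 + 90 = 165.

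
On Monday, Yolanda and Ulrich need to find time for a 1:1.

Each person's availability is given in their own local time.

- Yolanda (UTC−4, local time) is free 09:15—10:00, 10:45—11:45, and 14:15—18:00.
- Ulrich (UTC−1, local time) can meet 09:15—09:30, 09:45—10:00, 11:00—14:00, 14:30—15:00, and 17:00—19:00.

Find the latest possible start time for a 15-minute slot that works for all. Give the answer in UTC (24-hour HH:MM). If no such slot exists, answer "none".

Yolanda → UTC: 13:15–14:00, 14:45–15:45, 18:15–22:00.
Ulrich → UTC: 10:15–10:30, 10:45–11:00, 12:00–15:00, 15:30–16:00, 18:00–20:00.
Yolanda ∩ Ulrich: 13:15–14:00, 14:45–15:00, 15:30–15:45, 18:15–20:00.
Windows ≥ 15 min: 13:15–14:00, 14:45–15:00, 15:30–15:45, 18:15–20:00.
Latest start in the last window 18:15–20:00 is 20:00 − 15 min = 19:45.

19:45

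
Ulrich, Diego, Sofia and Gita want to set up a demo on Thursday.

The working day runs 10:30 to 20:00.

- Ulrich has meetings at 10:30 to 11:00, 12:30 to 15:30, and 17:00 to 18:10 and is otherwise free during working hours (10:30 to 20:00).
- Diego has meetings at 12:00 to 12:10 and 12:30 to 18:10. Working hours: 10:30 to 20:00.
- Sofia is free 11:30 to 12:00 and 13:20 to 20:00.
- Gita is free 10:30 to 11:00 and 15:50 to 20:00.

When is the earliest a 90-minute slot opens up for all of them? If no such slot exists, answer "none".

18:10

Ulrich free within 10:30–20:00: 11:00–12:30, 15:30–17:00, 18:10–20:00.
Diego free within 10:30–20:00: 10:30–12:00, 12:10–12:30, 18:10–20:00.
Ulrich ∩ Diego: 11:00–12:00, 12:10–12:30, 18:10–20:00.
Ulrich ∩ Diego ∩ Sofia: 11:30–12:00, 18:10–20:00.
Ulrich ∩ Diego ∩ Sofia ∩ Gita: 18:10–20:00.
Windows ≥ 90 min: 18:10–20:00.
Earliest such window starts at 18:10.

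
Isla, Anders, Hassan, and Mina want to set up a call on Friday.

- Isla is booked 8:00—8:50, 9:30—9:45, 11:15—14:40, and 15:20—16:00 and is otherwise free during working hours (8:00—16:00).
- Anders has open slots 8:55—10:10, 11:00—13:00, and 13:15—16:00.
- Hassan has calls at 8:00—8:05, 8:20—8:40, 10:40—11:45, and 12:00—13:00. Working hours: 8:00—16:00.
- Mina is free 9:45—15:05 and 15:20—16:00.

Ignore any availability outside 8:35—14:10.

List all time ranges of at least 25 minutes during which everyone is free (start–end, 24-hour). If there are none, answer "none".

09:45–10:10

Isla free within 08:00–16:00: 08:50–09:30, 09:45–11:15, 14:40–15:20.
Hassan free within 08:00–16:00: 08:05–08:20, 08:40–10:40, 11:45–12:00, 13:00–16:00.
Isla ∩ Anders: 08:55–09:30, 09:45–10:10, 11:00–11:15, 14:40–15:20.
Isla ∩ Anders ∩ Hassan: 08:55–09:30, 09:45–10:10, 14:40–15:20.
Isla ∩ Anders ∩ Hassan ∩ Mina: 09:45–10:10, 14:40–15:05.
Restricted to 08:35–14:10: 09:45–10:10.
Windows ≥ 25 min: 09:45–10:10.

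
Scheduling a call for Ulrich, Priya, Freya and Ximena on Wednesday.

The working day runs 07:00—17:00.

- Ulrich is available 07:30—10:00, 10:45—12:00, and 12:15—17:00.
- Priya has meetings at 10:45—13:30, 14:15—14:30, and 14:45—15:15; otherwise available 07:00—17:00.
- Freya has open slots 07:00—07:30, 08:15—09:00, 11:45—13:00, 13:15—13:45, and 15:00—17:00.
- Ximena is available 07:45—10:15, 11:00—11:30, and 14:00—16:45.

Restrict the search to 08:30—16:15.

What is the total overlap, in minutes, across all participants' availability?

90 minutes

Priya free within 07:00–17:00: 07:00–10:45, 13:30–14:15, 14:30–14:45, 15:15–17:00.
Ulrich ∩ Priya: 07:30–10:00, 13:30–14:15, 14:30–14:45, 15:15–17:00.
Ulrich ∩ Priya ∩ Freya: 08:15–09:00, 13:30–13:45, 15:15–17:00.
Ulrich ∩ Priya ∩ Freya ∩ Ximena: 08:15–09:00, 15:15–16:45.
Restricted to 08:30–16:15: 08:30–09:00, 15:15–16:15.
Total common minutes: 30 + 60 = 90.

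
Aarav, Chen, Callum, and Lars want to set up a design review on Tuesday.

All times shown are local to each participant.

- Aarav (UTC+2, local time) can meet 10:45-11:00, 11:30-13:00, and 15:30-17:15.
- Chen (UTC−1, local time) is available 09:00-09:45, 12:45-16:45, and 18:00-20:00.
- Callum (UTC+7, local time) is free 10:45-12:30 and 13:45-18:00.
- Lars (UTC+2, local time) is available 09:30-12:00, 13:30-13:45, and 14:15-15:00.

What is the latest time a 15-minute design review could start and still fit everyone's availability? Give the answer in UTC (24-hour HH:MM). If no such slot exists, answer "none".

none

Aarav → UTC: 08:45–09:00, 09:30–11:00, 13:30–15:15.
Chen → UTC: 10:00–10:45, 13:45–17:45, 19:00–21:00.
Callum → UTC: 03:45–05:30, 06:45–11:00.
Lars → UTC: 07:30–10:00, 11:30–11:45, 12:15–13:00.
Aarav ∩ Chen: 10:00–10:45, 13:45–15:15.
Aarav ∩ Chen ∩ Callum: 10:00–10:45.
Aarav ∩ Chen ∩ Callum ∩ Lars: (none).
Windows ≥ 15 min: (none).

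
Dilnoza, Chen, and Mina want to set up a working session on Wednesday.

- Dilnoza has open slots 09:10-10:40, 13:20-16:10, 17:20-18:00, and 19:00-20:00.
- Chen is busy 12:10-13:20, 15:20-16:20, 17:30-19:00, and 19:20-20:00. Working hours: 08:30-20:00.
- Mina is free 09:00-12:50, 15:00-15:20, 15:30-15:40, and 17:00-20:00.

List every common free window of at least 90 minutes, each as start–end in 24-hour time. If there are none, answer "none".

09:10–10:40

Chen free within 08:30–20:00: 08:30–12:10, 13:20–15:20, 16:20–17:30, 19:00–19:20.
Dilnoza ∩ Chen: 09:10–10:40, 13:20–15:20, 17:20–17:30, 19:00–19:20.
Dilnoza ∩ Chen ∩ Mina: 09:10–10:40, 15:00–15:20, 17:20–17:30, 19:00–19:20.
Windows ≥ 90 min: 09:10–10:40.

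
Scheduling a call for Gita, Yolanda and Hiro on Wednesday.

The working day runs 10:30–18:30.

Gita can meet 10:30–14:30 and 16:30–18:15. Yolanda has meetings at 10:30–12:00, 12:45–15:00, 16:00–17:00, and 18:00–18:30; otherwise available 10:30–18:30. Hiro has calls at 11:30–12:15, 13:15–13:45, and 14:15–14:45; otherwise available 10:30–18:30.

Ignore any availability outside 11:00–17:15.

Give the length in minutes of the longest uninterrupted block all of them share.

30 minutes

Yolanda free within 10:30–18:30: 12:00–12:45, 15:00–16:00, 17:00–18:00.
Hiro free within 10:30–18:30: 10:30–11:30, 12:15–13:15, 13:45–14:15, 14:45–18:30.
Gita ∩ Yolanda: 12:00–12:45, 17:00–18:00.
Gita ∩ Yolanda ∩ Hiro: 12:15–12:45, 17:00–18:00.
Restricted to 11:00–17:15: 12:15–12:45, 17:00–17:15.
Common window lengths: 30, 15 min; longest is 30.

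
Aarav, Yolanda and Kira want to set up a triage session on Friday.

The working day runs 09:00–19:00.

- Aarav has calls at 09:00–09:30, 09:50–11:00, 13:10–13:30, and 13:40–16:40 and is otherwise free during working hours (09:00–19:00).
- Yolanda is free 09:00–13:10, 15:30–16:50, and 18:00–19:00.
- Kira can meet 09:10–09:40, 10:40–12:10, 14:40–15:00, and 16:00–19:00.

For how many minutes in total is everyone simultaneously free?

150 minutes

Aarav free within 09:00–19:00: 09:30–09:50, 11:00–13:10, 13:30–13:40, 16:40–19:00.
Aarav ∩ Yolanda: 09:30–09:50, 11:00–13:10, 16:40–16:50, 18:00–19:00.
Aarav ∩ Yolanda ∩ Kira: 09:30–09:40, 11:00–12:10, 16:40–16:50, 18:00–19:00.
Total common minutes: 10 + 70 + 10 + 60 = 150.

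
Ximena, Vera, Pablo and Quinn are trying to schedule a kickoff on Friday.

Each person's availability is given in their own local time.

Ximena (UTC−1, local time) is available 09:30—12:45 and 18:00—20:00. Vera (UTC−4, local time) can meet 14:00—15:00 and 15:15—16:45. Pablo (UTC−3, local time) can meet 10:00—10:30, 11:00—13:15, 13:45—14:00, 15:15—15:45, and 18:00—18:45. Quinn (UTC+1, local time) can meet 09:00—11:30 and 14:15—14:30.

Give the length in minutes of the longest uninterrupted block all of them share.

0 minutes

Ximena → UTC: 10:30–13:45, 19:00–21:00.
Vera → UTC: 18:00–19:00, 19:15–20:45.
Pablo → UTC: 13:00–13:30, 14:00–16:15, 16:45–17:00, 18:15–18:45, 21:00–21:45.
Quinn → UTC: 08:00–10:30, 13:15–13:30.
Ximena ∩ Vera: 19:15–20:45.
Ximena ∩ Vera ∩ Pablo: (none).
Ximena ∩ Vera ∩ Pablo ∩ Quinn: (none).
No common window.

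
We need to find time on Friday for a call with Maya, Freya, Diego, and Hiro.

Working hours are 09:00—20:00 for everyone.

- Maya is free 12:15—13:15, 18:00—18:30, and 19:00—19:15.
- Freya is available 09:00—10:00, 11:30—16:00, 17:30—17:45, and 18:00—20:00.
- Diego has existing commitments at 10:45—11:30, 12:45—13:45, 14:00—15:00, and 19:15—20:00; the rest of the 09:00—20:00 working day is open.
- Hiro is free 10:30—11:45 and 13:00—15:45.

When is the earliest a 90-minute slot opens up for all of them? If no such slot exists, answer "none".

none

Diego free within 09:00–20:00: 09:00–10:45, 11:30–12:45, 13:45–14:00, 15:00–19:15.
Maya ∩ Freya: 12:15–13:15, 18:00–18:30, 19:00–19:15.
Maya ∩ Freya ∩ Diego: 12:15–12:45, 18:00–18:30, 19:00–19:15.
Maya ∩ Freya ∩ Diego ∩ Hiro: (none).
Windows ≥ 90 min: (none).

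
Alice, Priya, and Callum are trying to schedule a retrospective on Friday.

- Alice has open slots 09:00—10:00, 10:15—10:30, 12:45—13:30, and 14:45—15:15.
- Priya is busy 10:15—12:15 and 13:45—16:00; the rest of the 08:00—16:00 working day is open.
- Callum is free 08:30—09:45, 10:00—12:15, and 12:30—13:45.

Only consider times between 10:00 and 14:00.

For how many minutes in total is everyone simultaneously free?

Priya free within 08:00–16:00: 08:00–10:15, 12:15–13:45.
Alice ∩ Priya: 09:00–10:00, 12:45–13:30.
Alice ∩ Priya ∩ Callum: 09:00–09:45, 12:45–13:30.
Restricted to 10:00–14:00: 12:45–13:30.
Total common minutes: 45.

45 minutes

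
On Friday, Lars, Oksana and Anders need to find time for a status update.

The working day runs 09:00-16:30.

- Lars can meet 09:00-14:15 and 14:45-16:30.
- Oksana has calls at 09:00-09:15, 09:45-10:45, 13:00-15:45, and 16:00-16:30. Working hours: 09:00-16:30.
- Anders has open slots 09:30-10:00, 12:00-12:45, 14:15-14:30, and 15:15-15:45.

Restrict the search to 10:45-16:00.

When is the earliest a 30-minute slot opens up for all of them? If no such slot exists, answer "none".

12:00

Oksana free within 09:00–16:30: 09:15–09:45, 10:45–13:00, 15:45–16:00.
Lars ∩ Oksana: 09:15–09:45, 10:45–13:00, 15:45–16:00.
Lars ∩ Oksana ∩ Anders: 09:30–09:45, 12:00–12:45.
Restricted to 10:45–16:00: 12:00–12:45.
Windows ≥ 30 min: 12:00–12:45.
Earliest such window starts at 12:00.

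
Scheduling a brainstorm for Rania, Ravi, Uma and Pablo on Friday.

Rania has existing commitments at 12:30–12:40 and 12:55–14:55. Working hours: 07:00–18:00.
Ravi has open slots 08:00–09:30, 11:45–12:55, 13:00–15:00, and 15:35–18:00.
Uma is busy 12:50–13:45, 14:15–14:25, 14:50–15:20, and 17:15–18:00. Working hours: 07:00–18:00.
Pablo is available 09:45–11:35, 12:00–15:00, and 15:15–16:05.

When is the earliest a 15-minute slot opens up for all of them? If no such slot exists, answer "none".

Rania free within 07:00–18:00: 07:00–12:30, 12:40–12:55, 14:55–18:00.
Uma free within 07:00–18:00: 07:00–12:50, 13:45–14:15, 14:25–14:50, 15:20–17:15.
Rania ∩ Ravi: 08:00–09:30, 11:45–12:30, 12:40–12:55, 14:55–15:00, 15:35–18:00.
Rania ∩ Ravi ∩ Uma: 08:00–09:30, 11:45–12:30, 12:40–12:50, 15:35–17:15.
Rania ∩ Ravi ∩ Uma ∩ Pablo: 12:00–12:30, 12:40–12:50, 15:35–16:05.
Windows ≥ 15 min: 12:00–12:30, 15:35–16:05.
Earliest such window starts at 12:00.

12:00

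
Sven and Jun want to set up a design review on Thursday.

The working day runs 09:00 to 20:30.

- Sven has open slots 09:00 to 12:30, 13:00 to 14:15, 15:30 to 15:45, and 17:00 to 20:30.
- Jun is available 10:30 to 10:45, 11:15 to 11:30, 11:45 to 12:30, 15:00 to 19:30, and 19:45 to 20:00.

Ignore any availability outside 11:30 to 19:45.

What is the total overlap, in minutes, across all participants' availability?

Sven ∩ Jun: 10:30–10:45, 11:15–11:30, 11:45–12:30, 15:30–15:45, 17:00–19:30, 19:45–20:00.
Restricted to 11:30–19:45: 11:45–12:30, 15:30–15:45, 17:00–19:30.
Total common minutes: 45 + 15 + 150 = 210.

210 minutes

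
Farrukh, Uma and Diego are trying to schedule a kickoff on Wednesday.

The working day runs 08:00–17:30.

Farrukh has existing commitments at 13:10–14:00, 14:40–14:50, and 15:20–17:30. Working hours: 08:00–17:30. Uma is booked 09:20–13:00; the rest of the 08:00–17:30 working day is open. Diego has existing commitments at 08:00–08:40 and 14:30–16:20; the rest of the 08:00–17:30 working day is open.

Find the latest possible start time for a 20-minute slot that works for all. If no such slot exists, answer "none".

Farrukh free within 08:00–17:30: 08:00–13:10, 14:00–14:40, 14:50–15:20.
Uma free within 08:00–17:30: 08:00–09:20, 13:00–17:30.
Diego free within 08:00–17:30: 08:40–14:30, 16:20–17:30.
Farrukh ∩ Uma: 08:00–09:20, 13:00–13:10, 14:00–14:40, 14:50–15:20.
Farrukh ∩ Uma ∩ Diego: 08:40–09:20, 13:00–13:10, 14:00–14:30.
Windows ≥ 20 min: 08:40–09:20, 14:00–14:30.
Latest start in the last window 14:00–14:30 is 14:30 − 20 min = 14:10.

14:10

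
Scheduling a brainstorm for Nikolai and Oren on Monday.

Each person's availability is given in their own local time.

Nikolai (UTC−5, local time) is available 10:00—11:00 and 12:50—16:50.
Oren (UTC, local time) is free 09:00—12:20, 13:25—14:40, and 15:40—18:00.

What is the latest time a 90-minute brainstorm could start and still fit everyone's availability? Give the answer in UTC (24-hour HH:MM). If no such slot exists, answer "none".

Nikolai → UTC: 15:00–16:00, 17:50–21:50.
Oren → UTC: 09:00–12:20, 13:25–14:40, 15:40–18:00.
Nikolai ∩ Oren: 15:40–16:00, 17:50–18:00.
Windows ≥ 90 min: (none).

none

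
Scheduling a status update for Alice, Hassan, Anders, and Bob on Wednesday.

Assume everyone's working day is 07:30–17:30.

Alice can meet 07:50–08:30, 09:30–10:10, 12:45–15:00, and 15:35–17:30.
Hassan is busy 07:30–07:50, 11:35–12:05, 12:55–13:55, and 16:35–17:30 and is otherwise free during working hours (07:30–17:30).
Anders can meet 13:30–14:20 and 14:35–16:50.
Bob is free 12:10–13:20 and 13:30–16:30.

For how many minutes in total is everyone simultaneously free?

105 minutes

Hassan free within 07:30–17:30: 07:50–11:35, 12:05–12:55, 13:55–16:35.
Alice ∩ Hassan: 07:50–08:30, 09:30–10:10, 12:45–12:55, 13:55–15:00, 15:35–16:35.
Alice ∩ Hassan ∩ Anders: 13:55–14:20, 14:35–15:00, 15:35–16:35.
Alice ∩ Hassan ∩ Anders ∩ Bob: 13:55–14:20, 14:35–15:00, 15:35–16:30.
Total common minutes: 25 + 25 + 55 = 105.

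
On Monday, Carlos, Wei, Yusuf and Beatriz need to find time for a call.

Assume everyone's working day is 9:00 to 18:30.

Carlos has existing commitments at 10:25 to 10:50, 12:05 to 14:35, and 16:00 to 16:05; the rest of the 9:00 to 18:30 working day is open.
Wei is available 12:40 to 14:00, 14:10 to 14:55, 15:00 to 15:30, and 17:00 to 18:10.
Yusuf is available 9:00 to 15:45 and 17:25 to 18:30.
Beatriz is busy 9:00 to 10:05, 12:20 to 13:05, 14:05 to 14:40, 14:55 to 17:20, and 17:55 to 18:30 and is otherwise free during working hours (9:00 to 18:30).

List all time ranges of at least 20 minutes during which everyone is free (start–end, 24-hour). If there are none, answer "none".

Carlos free within 09:00–18:30: 09:00–10:25, 10:50–12:05, 14:35–16:00, 16:05–18:30.
Beatriz free within 09:00–18:30: 10:05–12:20, 13:05–14:05, 14:40–14:55, 17:20–17:55.
Carlos ∩ Wei: 14:35–14:55, 15:00–15:30, 17:00–18:10.
Carlos ∩ Wei ∩ Yusuf: 14:35–14:55, 15:00–15:30, 17:25–18:10.
Carlos ∩ Wei ∩ Yusuf ∩ Beatriz: 14:40–14:55, 17:25–17:55.
Windows ≥ 20 min: 17:25–17:55.

17:25–17:55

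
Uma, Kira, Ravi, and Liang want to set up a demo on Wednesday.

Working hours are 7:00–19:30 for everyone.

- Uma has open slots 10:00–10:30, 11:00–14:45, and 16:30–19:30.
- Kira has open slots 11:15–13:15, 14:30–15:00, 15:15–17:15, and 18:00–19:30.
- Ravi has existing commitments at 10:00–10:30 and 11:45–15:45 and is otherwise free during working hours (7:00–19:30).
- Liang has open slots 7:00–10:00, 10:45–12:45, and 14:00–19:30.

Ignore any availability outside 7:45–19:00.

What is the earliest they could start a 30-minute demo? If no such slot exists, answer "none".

Ravi free within 07:00–19:30: 07:00–10:00, 10:30–11:45, 15:45–19:30.
Uma ∩ Kira: 11:15–13:15, 14:30–14:45, 16:30–17:15, 18:00–19:30.
Uma ∩ Kira ∩ Ravi: 11:15–11:45, 16:30–17:15, 18:00–19:30.
Uma ∩ Kira ∩ Ravi ∩ Liang: 11:15–11:45, 16:30–17:15, 18:00–19:30.
Restricted to 07:45–19:00: 11:15–11:45, 16:30–17:15, 18:00–19:00.
Windows ≥ 30 min: 11:15–11:45, 16:30–17:15, 18:00–19:00.
Earliest such window starts at 11:15.

11:15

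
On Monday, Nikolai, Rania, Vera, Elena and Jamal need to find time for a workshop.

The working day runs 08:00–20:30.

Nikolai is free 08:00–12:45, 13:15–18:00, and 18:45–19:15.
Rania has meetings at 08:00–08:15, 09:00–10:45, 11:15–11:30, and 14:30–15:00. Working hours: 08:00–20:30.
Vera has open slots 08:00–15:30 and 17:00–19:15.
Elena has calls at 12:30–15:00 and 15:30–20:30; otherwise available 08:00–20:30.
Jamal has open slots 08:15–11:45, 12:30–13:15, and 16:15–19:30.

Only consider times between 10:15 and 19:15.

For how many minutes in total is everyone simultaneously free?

Rania free within 08:00–20:30: 08:15–09:00, 10:45–11:15, 11:30–14:30, 15:00–20:30.
Elena free within 08:00–20:30: 08:00–12:30, 15:00–15:30.
Nikolai ∩ Rania: 08:15–09:00, 10:45–11:15, 11:30–12:45, 13:15–14:30, 15:00–18:00, 18:45–19:15.
Nikolai ∩ Rania ∩ Vera: 08:15–09:00, 10:45–11:15, 11:30–12:45, 13:15–14:30, 15:00–15:30, 17:00–18:00, 18:45–19:15.
Nikolai ∩ Rania ∩ Vera ∩ Elena: 08:15–09:00, 10:45–11:15, 11:30–12:30, 15:00–15:30.
Nikolai ∩ Rania ∩ Vera ∩ Elena ∩ Jamal: 08:15–09:00, 10:45–11:15, 11:30–11:45.
Restricted to 10:15–19:15: 10:45–11:15, 11:30–11:45.
Total common minutes: 30 + 15 = 45.

45 minutes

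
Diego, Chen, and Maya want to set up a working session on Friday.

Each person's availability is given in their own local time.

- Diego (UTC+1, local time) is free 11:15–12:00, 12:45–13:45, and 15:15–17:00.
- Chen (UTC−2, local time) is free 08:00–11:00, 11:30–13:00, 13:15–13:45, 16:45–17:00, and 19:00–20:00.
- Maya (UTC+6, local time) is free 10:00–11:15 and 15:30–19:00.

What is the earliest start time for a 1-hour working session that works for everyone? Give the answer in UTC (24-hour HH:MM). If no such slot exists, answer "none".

Diego → UTC: 10:15–11:00, 11:45–12:45, 14:15–16:00.
Chen → UTC: 10:00–13:00, 13:30–15:00, 15:15–15:45, 18:45–19:00, 21:00–22:00.
Maya → UTC: 04:00–05:15, 09:30–13:00.
Diego ∩ Chen: 10:15–11:00, 11:45–12:45, 14:15–15:00, 15:15–15:45.
Diego ∩ Chen ∩ Maya: 10:15–11:00, 11:45–12:45.
Windows ≥ 60 min: 11:45–12:45.
Earliest such window starts at 11:45.

11:45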